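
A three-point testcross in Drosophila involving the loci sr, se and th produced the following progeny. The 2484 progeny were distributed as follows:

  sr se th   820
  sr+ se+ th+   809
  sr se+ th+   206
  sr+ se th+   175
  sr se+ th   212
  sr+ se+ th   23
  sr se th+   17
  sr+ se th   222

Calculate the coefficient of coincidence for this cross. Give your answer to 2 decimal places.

0.50

The two most frequent reciprocal classes, sr+ se+ th+ and sr se th, are the parental types, so the F1 was sr+ se+ th+ / sr se th.
The two rarest classes, sr+ se+ th and sr se th+, are the double crossovers. Comparing them with the parentals, only the th allele has switched, so th is the middle locus and the order is sr – th – se.
sr–th: (428 + 40)/2484 = 0.1884; th–se: (387 + 40)/2484 = 0.1719.
Expected DCO frequency = 0.1884 × 0.1719 ≈ 0.03239; observed = 40/2484 ≈ 0.01610.
Coefficient of coincidence = 0.01610/0.03239 ≈ 0.50.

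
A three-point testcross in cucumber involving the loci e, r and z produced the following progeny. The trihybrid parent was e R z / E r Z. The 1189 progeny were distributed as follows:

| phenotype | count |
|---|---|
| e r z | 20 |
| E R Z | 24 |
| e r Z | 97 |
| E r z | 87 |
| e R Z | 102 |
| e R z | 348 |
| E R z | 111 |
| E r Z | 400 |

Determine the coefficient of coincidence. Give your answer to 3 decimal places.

The two rarest classes, e r z and E R Z, are the double crossovers. Comparing them with the parentals, only the r allele has switched, so r is the middle locus and the order is e – r – z.
e–r: (208 + 44)/1189 = 0.2119; r–z: (189 + 44)/1189 = 0.1960.
Expected DCO frequency = 0.2119 × 0.1960 ≈ 0.04153; observed = 44/1189 ≈ 0.03701.
Coefficient of coincidence = 0.03701/0.04153 ≈ 0.891.

0.891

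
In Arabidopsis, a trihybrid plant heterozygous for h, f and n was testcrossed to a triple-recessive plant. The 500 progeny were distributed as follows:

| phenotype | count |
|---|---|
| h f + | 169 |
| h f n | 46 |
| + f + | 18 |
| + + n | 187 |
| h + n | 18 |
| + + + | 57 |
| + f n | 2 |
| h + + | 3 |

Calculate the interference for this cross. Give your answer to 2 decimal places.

0.44

The two most frequent reciprocal classes, + + n and h f +, are the parental types, so the F1 was + + n / h f +.
The two rarest classes, + f n and h + +, are the double crossovers. Comparing them with the parentals, only the f allele has switched, so f is the middle locus and the order is n – f – h.
n–f: (103 + 5)/500 = 0.2160; f–h: (36 + 5)/500 = 0.0820.
Expected DCO frequency = 0.2160 × 0.0820 ≈ 0.01771; observed = 5/500 ≈ 0.01000.
Coefficient of coincidence = 0.01000/0.01771 ≈ 0.56; interference = 1 − 0.56 = 0.44.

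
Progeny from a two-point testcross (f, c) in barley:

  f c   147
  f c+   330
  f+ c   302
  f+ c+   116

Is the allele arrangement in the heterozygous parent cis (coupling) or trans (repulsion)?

trans

The two most frequent classes are f+ c (302) and f c+ (330); these are the parental (non-recombinant) types.
So the F1 carried f+ c on one chromosome and f c+ on the other — the recessive alleles are on opposite chromosomes (trans / repulsion).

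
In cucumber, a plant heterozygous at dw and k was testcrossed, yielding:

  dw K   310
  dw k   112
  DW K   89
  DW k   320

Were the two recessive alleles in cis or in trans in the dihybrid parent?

The two most frequent classes are DW k (320) and dw K (310); these are the parental (non-recombinant) types.
So the F1 carried DW k on one chromosome and dw K on the other — the recessive alleles are on opposite chromosomes (trans / repulsion).

trans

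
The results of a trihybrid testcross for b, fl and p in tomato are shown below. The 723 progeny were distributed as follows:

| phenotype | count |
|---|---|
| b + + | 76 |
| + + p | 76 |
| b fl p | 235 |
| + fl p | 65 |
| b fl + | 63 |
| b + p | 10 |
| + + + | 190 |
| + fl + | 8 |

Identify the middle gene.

The two most frequent reciprocal classes, b fl p and + + +, are the parental types, so the F1 was b fl p / + + +.
The two rarest classes, b + p and + fl +, are the double crossovers. Comparing them with the parentals, only the fl allele has switched, so fl is the middle locus and the order is b – fl – p.

fl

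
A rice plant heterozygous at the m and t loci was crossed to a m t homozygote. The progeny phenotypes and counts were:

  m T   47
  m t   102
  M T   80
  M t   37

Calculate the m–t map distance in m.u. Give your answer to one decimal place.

31.6 m.u.

The two most frequent classes, M T (80) and m t (102), are the parental types, so the F1 was M T / m t.
The recombinant classes are M t and m T: 37 + 47 = 84.
Recombination frequency = 84/266 = 0.3158 ≈ 31.6%, i.e. 31.6 m.u.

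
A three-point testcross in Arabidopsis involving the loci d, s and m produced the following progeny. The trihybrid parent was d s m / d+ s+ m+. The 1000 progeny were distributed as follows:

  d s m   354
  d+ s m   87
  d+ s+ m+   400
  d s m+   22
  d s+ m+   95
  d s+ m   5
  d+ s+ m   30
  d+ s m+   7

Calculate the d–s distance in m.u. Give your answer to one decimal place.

The two rarest classes, d s+ m and d+ s m+, are the double crossovers. Comparing them with the parentals, only the s allele has switched, so s is the middle locus and the order is d – s – m.
Crossovers in the d–s interval produce the single-crossover classes d+ s m and d s+ m+ (87 + 95 = 182) plus the double crossovers (12).
RF(d–s) = (182 + 12) / 1000 = 194/1000 = 0.1940 → 19.4 m.u.

19.4 m.u.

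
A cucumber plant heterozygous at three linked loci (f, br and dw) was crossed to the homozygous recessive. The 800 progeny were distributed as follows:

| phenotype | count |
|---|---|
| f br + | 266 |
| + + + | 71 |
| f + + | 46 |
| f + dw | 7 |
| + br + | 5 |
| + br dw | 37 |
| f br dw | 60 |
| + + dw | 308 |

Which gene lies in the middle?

The two most frequent reciprocal classes, f br + and + + dw, are the parental types, so the F1 was f br + / + + dw.
The two rarest classes, + br + and f + dw, are the double crossovers. Comparing them with the parentals, only the f allele has switched, so f is the middle locus and the order is br – f – dw.

f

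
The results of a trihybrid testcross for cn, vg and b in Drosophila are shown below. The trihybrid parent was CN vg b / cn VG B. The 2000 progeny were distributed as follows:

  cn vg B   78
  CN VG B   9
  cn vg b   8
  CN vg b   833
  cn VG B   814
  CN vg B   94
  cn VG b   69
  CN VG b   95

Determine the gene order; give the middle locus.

The two rarest classes, cn vg b and CN VG B, are the double crossovers. Comparing them with the parentals, only the cn allele has switched, so cn is the middle locus and the order is b – cn – vg.

cn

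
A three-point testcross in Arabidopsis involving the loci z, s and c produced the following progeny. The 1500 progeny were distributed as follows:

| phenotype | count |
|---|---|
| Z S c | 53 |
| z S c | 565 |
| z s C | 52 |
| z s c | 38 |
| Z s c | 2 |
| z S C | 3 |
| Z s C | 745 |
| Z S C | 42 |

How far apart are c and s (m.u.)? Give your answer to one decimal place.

The two most frequent reciprocal classes, z S c and Z s C, are the parental types, so the F1 was z S c / Z s C.
The two rarest classes, z S C and Z s c, are the double crossovers. Comparing them with the parentals, only the c allele has switched, so c is the middle locus and the order is s – c – z.
Crossovers in the s–c interval produce the single-crossover classes z s c and Z S C (38 + 42 = 80) plus the double crossovers (5).
RF(s–c) = (80 + 5) / 1500 = 85/1500 = 0.0567 → 5.7 m.u.

5.7 m.u.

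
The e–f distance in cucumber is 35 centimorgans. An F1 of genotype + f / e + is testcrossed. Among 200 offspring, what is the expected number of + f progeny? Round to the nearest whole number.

65

A map distance of 35 centimorgans corresponds to a recombination frequency of 0.350.
The F1 is + f / e +, so + f is a parental gamete class with expected frequency (1 − r)/2 = 0.650/2 = 0.3250.
Expected number = 0.3250 × 200 = 65.00 ≈ 65.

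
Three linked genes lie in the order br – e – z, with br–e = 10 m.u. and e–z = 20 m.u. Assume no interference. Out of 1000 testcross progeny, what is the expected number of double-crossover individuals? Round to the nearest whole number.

Map distances give recombination frequencies of 0.100 and 0.200 for the two intervals.
With no interference, expected double-crossover frequency = 0.100 × 0.200 = 0.02000.
Expected number = 0.02000 × 1000 = 20.00 ≈ 20.

20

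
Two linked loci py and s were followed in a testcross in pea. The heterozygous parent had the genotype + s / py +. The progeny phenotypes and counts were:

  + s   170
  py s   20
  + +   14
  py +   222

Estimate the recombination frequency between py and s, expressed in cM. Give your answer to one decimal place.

The recombinant classes are + + and py s: 14 + 20 = 34.
Recombination frequency = 34/426 = 0.0798 ≈ 8.0%, i.e. 8.0 cM.

8.0 cM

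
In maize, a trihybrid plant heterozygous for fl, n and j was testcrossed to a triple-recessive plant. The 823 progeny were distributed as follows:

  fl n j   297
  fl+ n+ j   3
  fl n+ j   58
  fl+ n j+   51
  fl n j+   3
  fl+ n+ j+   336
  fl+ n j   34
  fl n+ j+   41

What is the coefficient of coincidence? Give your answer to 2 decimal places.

0.53

The two most frequent reciprocal classes, fl n j and fl+ n+ j+, are the parental types, so the F1 was fl n j / fl+ n+ j+.
The two rarest classes, fl n j+ and fl+ n+ j, are the double crossovers. Comparing them with the parentals, only the j allele has switched, so j is the middle locus and the order is fl – j – n.
fl–j: (75 + 6)/823 = 0.0984; j–n: (109 + 6)/823 = 0.1397.
Expected DCO frequency = 0.0984 × 0.1397 ≈ 0.01375; observed = 6/823 ≈ 0.00729.
Coefficient of coincidence = 0.00729/0.01375 ≈ 0.53.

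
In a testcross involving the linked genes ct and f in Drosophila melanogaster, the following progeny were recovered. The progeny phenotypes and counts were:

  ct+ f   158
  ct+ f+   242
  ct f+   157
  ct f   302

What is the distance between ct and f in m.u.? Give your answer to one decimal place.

36.7 m.u.

The two most frequent classes, ct+ f+ (242) and ct f (302), are the parental types, so the F1 was ct+ f+ / ct f.
The recombinant classes are ct+ f and ct f+: 158 + 157 = 315.
Recombination frequency = 315/859 = 0.3667 ≈ 36.7%, i.e. 36.7 m.u.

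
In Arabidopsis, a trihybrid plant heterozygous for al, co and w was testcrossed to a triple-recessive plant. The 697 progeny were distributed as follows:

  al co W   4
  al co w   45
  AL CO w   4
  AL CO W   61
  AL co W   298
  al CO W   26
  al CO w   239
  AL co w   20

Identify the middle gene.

al

The two most frequent reciprocal classes, al CO w and AL co W, are the parental types, so the F1 was al CO w / AL co W.
The two rarest classes, AL CO w and al co W, are the double crossovers. Comparing them with the parentals, only the al allele has switched, so al is the middle locus and the order is co – al – w.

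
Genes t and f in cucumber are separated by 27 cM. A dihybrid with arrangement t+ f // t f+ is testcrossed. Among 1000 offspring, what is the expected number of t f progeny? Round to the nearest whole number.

A map distance of 27 cM corresponds to a recombination frequency of 0.270.
The F1 is t+ f / t f+, so t f is a recombinant gamete class with expected frequency r/2 = 0.270/2 = 0.1350.
Expected number = 0.1350 × 1000 = 135.00 ≈ 135.

135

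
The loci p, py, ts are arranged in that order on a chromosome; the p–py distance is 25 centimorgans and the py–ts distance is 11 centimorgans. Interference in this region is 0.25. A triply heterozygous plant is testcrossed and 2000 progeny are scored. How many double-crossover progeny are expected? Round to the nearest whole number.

41

Map distances give recombination frequencies of 0.250 and 0.110 for the two intervals.
With interference 0.25 (so coincidence = 0.75), expected double-crossover frequency = 0.250 × 0.110 × 0.75 = 0.02063.
Expected number = 0.02063 × 2000 = 41.25 ≈ 41.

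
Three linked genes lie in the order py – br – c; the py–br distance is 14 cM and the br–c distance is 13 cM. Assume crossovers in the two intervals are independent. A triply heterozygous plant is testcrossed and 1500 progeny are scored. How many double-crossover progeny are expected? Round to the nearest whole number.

Map distances give recombination frequencies of 0.140 and 0.130 for the two intervals.
With no interference, expected double-crossover frequency = 0.140 × 0.130 = 0.01820.
Expected number = 0.01820 × 1500 = 27.30 ≈ 27.

27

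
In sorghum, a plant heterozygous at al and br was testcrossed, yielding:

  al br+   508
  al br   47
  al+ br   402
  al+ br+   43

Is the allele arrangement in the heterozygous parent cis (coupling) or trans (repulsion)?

trans

The two most frequent classes are al+ br (402) and al br+ (508); these are the parental (non-recombinant) types.
So the F1 carried al+ br on one chromosome and al br+ on the other — the recessive alleles are on opposite chromosomes (trans / repulsion).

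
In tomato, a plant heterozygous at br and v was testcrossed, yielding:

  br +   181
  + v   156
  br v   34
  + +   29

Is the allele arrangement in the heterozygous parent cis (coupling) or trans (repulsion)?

trans

The two most frequent classes are + v (156) and br + (181); these are the parental (non-recombinant) types.
So the F1 carried + v on one chromosome and br + on the other — the recessive alleles are on opposite chromosomes (trans / repulsion).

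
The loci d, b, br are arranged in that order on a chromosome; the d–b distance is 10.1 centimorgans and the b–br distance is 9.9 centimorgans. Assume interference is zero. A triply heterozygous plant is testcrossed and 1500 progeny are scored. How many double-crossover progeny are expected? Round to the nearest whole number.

15

Map distances give recombination frequencies of 0.101 and 0.099 for the two intervals.
With no interference, expected double-crossover frequency = 0.101 × 0.099 = 0.01000.
Expected number = 0.01000 × 1500 = 15.00 ≈ 15.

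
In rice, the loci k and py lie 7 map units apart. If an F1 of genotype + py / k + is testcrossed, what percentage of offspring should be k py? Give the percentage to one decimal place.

A map distance of 7 map units corresponds to a recombination frequency of 0.070.
The F1 is + py / k +, so k py is a recombinant gamete class with expected frequency r/2 = 0.070/2 = 0.0350.
That is 0.0350 = 3.5% of the progeny.

3.5%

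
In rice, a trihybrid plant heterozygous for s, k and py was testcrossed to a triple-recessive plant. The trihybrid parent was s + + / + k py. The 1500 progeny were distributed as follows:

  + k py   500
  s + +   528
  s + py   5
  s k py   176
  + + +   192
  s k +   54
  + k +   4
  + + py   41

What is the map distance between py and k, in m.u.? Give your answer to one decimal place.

6.9 m.u.

The two rarest classes, s + py and + k +, are the double crossovers. Comparing them with the parentals, only the py allele has switched, so py is the middle locus and the order is k – py – s.
Crossovers in the k–py interval produce the single-crossover classes s k + and + + py (54 + 41 = 95) plus the double crossovers (9).
RF(k–py) = (95 + 9) / 1500 = 104/1500 = 0.0693 → 6.9 m.u.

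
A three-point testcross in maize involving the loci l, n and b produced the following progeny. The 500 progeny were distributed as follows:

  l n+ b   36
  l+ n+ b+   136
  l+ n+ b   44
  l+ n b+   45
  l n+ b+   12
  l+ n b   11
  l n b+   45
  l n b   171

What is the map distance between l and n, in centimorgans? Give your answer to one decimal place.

The two most frequent reciprocal classes, l n b and l+ n+ b+, are the parental types, so the F1 was l n b / l+ n+ b+.
The two rarest classes, l+ n b and l n+ b+, are the double crossovers. Comparing them with the parentals, only the l allele has switched, so l is the middle locus and the order is n – l – b.
Crossovers in the n–l interval produce the single-crossover classes l n+ b and l+ n b+ (36 + 45 = 81) plus the double crossovers (23).
RF(n–l) = (81 + 23) / 500 = 104/500 = 0.2080 → 20.8 centimorgans.

20.8 centimorgans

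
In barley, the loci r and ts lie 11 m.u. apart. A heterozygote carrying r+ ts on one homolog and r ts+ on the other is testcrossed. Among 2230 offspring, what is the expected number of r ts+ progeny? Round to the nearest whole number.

A map distance of 11 m.u. corresponds to a recombination frequency of 0.110.
The F1 is r+ ts / r ts+, so r ts+ is a parental gamete class with expected frequency (1 − r)/2 = 0.890/2 = 0.4450.
Expected number = 0.4450 × 2230 = 992.35 ≈ 992.

992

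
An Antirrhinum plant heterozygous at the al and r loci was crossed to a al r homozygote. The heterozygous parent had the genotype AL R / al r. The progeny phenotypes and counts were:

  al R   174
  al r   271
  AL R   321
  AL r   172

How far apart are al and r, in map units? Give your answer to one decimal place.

The recombinant classes are AL r and al R: 172 + 174 = 346.
Recombination frequency = 346/938 = 0.3689 ≈ 36.9%, i.e. 36.9 map units.

36.9 map units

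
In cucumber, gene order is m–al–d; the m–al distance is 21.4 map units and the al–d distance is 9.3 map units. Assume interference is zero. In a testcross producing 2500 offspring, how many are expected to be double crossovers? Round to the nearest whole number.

50

Map distances give recombination frequencies of 0.214 and 0.093 for the two intervals.
With no interference, expected double-crossover frequency = 0.214 × 0.093 = 0.01990.
Expected number = 0.01990 × 2500 = 49.76 ≈ 50.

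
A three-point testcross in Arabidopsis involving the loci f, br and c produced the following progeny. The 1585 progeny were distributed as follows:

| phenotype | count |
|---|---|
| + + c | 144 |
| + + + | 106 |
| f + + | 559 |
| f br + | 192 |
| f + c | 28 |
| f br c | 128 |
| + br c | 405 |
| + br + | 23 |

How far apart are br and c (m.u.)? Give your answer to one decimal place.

The two most frequent reciprocal classes, f + + and + br c, are the parental types, so the F1 was f + + / + br c.
The two rarest classes, f + c and + br +, are the double crossovers. Comparing them with the parentals, only the c allele has switched, so c is the middle locus and the order is f – c – br.
Crossovers in the c–br interval produce the single-crossover classes f br + and + + c (192 + 144 = 336) plus the double crossovers (51).
RF(c–br) = (336 + 51) / 1585 = 387/1585 = 0.2442 → 24.4 m.u.

24.4 m.u.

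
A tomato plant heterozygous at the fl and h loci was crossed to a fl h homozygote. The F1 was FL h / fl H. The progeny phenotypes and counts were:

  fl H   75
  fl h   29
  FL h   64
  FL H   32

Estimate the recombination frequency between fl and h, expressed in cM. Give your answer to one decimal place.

30.5 cM

The recombinant classes are FL H and fl h: 32 + 29 = 61.
Recombination frequency = 61/200 = 0.3050 ≈ 30.5%, i.e. 30.5 cM.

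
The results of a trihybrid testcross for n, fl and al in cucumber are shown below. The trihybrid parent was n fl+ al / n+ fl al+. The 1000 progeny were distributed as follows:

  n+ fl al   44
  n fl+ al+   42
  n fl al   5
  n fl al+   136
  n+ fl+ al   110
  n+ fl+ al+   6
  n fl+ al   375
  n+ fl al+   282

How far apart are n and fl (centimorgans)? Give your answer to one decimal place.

25.7 centimorgans

The two rarest classes, n fl al and n+ fl+ al+, are the double crossovers. Comparing them with the parentals, only the fl allele has switched, so fl is the middle locus and the order is al – fl – n.
Crossovers in the fl–n interval produce the single-crossover classes n+ fl+ al and n fl al+ (110 + 136 = 246) plus the double crossovers (11).
RF(fl–n) = (246 + 11) / 1000 = 257/1000 = 0.2570 → 25.7 centimorgans.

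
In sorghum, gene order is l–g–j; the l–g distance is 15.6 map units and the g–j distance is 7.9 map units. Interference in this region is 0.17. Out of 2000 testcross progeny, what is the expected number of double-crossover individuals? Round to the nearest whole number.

20

Map distances give recombination frequencies of 0.156 and 0.079 for the two intervals.
With interference 0.17 (so coincidence = 0.83), expected double-crossover frequency = 0.156 × 0.079 × 0.83 = 0.01023.
Expected number = 0.01023 × 2000 = 20.46 ≈ 20.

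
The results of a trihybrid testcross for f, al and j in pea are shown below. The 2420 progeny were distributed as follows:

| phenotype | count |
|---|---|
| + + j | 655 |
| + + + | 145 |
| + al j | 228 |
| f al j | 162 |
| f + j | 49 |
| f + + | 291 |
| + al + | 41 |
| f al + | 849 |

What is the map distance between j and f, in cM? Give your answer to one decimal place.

16.4 cM

The two most frequent reciprocal classes, f al + and + + j, are the parental types, so the F1 was f al + / + + j.
The two rarest classes, + al + and f + j, are the double crossovers. Comparing them with the parentals, only the f allele has switched, so f is the middle locus and the order is al – f – j.
Crossovers in the f–j interval produce the single-crossover classes f al j and + + + (162 + 145 = 307) plus the double crossovers (90).
RF(f–j) = (307 + 90) / 2420 = 397/2420 = 0.1640 → 16.4 cM.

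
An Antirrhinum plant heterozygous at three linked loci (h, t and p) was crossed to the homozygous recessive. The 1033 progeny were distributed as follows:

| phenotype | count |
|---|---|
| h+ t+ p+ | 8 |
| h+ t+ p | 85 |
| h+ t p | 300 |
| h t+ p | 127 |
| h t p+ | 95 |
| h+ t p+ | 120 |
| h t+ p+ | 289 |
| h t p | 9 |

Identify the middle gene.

h

The two most frequent reciprocal classes, h+ t p and h t+ p+, are the parental types, so the F1 was h+ t p / h t+ p+.
The two rarest classes, h t p and h+ t+ p+, are the double crossovers. Comparing them with the parentals, only the h allele has switched, so h is the middle locus and the order is p – h – t.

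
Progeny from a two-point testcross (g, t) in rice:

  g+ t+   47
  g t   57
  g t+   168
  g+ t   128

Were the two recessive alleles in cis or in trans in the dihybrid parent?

trans

The two most frequent classes are g+ t (128) and g t+ (168); these are the parental (non-recombinant) types.
So the F1 carried g+ t on one chromosome and g t+ on the other — the recessive alleles are on opposite chromosomes (trans / repulsion).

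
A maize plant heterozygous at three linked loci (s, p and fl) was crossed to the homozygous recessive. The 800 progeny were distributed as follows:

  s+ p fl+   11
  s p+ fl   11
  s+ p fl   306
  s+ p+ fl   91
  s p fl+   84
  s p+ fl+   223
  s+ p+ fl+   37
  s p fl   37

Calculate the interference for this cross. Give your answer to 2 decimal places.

The two most frequent reciprocal classes, s p+ fl+ and s+ p fl, are the parental types, so the F1 was s p+ fl+ / s+ p fl.
The two rarest classes, s p+ fl and s+ p fl+, are the double crossovers. Comparing them with the parentals, only the fl allele has switched, so fl is the middle locus and the order is s – fl – p.
s–fl: (74 + 22)/800 = 0.1200; fl–p: (175 + 22)/800 = 0.2462.
Expected DCO frequency = 0.1200 × 0.2462 ≈ 0.02954; observed = 22/800 ≈ 0.02750.
Coefficient of coincidence = 0.02750/0.02954 ≈ 0.93; interference = 1 − 0.93 = 0.07.

0.07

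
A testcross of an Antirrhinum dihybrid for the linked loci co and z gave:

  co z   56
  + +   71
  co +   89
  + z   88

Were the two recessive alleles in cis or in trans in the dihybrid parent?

trans

The two most frequent classes are + z (88) and co + (89); these are the parental (non-recombinant) types.
So the F1 carried + z on one chromosome and co + on the other — the recessive alleles are on opposite chromosomes (trans / repulsion).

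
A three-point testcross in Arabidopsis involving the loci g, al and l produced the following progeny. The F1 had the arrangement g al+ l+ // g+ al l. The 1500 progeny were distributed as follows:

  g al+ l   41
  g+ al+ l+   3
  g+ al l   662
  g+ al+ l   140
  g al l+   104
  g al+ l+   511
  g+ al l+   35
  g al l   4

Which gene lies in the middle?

The two rarest classes, g+ al+ l+ and g al l, are the double crossovers. Comparing them with the parentals, only the g allele has switched, so g is the middle locus and the order is l – g – al.

g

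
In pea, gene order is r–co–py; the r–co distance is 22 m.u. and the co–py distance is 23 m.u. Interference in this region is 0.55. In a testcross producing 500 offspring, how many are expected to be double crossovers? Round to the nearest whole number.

Map distances give recombination frequencies of 0.220 and 0.230 for the two intervals.
With interference 0.55 (so coincidence = 0.45), expected double-crossover frequency = 0.220 × 0.230 × 0.45 = 0.02277.
Expected number = 0.02277 × 500 = 11.38 ≈ 11.

11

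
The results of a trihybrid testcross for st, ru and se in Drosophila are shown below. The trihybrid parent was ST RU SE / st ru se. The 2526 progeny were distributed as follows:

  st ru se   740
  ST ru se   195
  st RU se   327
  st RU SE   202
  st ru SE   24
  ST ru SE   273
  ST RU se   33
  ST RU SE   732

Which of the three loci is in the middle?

se

The two rarest classes, ST RU se and st ru SE, are the double crossovers. Comparing them with the parentals, only the se allele has switched, so se is the middle locus and the order is ru – se – st.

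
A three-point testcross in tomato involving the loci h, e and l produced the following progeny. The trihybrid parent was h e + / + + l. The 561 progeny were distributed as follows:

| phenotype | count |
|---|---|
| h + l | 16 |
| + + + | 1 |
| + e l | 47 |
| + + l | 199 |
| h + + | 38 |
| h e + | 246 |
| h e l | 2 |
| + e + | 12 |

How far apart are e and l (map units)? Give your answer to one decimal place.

The two rarest classes, h e l and + + +, are the double crossovers. Comparing them with the parentals, only the l allele has switched, so l is the middle locus and the order is e – l – h.
Crossovers in the e–l interval produce the single-crossover classes h + + and + e l (38 + 47 = 85) plus the double crossovers (3).
RF(e–l) = (85 + 3) / 561 = 88/561 = 0.1569 → 15.7 map units.

15.7 map units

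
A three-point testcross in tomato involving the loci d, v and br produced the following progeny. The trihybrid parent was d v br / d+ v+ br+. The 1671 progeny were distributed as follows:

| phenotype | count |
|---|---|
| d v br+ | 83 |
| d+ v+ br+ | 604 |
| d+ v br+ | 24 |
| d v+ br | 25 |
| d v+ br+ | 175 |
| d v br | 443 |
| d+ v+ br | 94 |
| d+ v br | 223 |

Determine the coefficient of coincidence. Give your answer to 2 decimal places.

The two rarest classes, d v+ br and d+ v br+, are the double crossovers. Comparing them with the parentals, only the v allele has switched, so v is the middle locus and the order is br – v – d.
br–v: (177 + 49)/1671 = 0.1352; v–d: (398 + 49)/1671 = 0.2675.
Expected DCO frequency = 0.1352 × 0.2675 ≈ 0.03617; observed = 49/1671 ≈ 0.02932.
Coefficient of coincidence = 0.02932/0.03617 ≈ 0.81.

0.81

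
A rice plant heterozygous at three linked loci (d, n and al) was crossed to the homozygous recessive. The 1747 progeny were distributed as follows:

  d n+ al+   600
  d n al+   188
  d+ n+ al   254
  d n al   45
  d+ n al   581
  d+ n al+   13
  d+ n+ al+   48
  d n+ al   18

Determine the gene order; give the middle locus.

al

The two most frequent reciprocal classes, d+ n al and d n+ al+, are the parental types, so the F1 was d+ n al / d n+ al+.
The two rarest classes, d+ n al+ and d n+ al, are the double crossovers. Comparing them with the parentals, only the al allele has switched, so al is the middle locus and the order is d – al – n.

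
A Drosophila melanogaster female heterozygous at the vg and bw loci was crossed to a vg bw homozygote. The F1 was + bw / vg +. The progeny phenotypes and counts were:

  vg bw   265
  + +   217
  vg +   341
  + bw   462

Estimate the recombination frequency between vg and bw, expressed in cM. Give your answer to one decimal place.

37.5 cM

The recombinant classes are + + and vg bw: 217 + 265 = 482.
Recombination frequency = 482/1285 = 0.3751 ≈ 37.5%, i.e. 37.5 cM.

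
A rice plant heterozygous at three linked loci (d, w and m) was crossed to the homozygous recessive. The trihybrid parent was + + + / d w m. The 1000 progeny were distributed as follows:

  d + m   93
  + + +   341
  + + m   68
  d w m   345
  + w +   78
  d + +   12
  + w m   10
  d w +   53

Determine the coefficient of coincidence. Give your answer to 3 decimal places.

0.797

The two rarest classes, d + + and + w m, are the double crossovers. Comparing them with the parentals, only the d allele has switched, so d is the middle locus and the order is w – d – m.
w–d: (171 + 22)/1000 = 0.1930; d–m: (121 + 22)/1000 = 0.1430.
Expected DCO frequency = 0.1930 × 0.1430 ≈ 0.02760; observed = 22/1000 ≈ 0.02200.
Coefficient of coincidence = 0.02200/0.02760 ≈ 0.797.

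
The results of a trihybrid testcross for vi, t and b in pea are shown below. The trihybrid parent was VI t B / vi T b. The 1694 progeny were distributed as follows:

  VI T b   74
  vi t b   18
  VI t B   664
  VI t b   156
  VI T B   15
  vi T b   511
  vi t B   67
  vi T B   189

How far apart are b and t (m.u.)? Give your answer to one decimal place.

The two rarest classes, VI T B and vi t b, are the double crossovers. Comparing them with the parentals, only the t allele has switched, so t is the middle locus and the order is b – t – vi.
Crossovers in the b–t interval produce the single-crossover classes VI t b and vi T B (156 + 189 = 345) plus the double crossovers (33).
RF(b–t) = (345 + 33) / 1694 = 378/1694 = 0.2231 → 22.3 m.u.

22.3 m.u.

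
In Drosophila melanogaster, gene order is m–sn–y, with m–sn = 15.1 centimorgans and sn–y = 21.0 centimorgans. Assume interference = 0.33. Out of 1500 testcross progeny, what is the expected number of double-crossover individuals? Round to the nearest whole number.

Map distances give recombination frequencies of 0.151 and 0.210 for the two intervals.
With interference 0.33 (so coincidence = 0.67), expected double-crossover frequency = 0.151 × 0.210 × 0.67 = 0.02125.
Expected number = 0.02125 × 1500 = 31.87 ≈ 32.

32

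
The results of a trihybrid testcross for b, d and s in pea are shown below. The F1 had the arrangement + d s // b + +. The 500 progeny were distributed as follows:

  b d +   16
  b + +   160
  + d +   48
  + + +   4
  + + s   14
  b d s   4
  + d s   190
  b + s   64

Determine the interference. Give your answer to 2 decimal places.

0.12

The two rarest classes, b d s and + + +, are the double crossovers. Comparing them with the parentals, only the b allele has switched, so b is the middle locus and the order is s – b – d.
s–b: (112 + 8)/500 = 0.2400; b–d: (30 + 8)/500 = 0.0760.
Expected DCO frequency = 0.2400 × 0.0760 ≈ 0.01824; observed = 8/500 ≈ 0.01600.
Coefficient of coincidence = 0.01600/0.01824 ≈ 0.88; interference = 1 − 0.88 = 0.12.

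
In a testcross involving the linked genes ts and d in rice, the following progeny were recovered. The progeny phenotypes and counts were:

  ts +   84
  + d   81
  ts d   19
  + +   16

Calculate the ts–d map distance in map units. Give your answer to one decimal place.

The two most frequent classes, + d (81) and ts + (84), are the parental types, so the F1 was + d / ts +.
The recombinant classes are + + and ts d: 16 + 19 = 35.
Recombination frequency = 35/200 = 0.1750 ≈ 17.5%, i.e. 17.5 map units.

17.5 map units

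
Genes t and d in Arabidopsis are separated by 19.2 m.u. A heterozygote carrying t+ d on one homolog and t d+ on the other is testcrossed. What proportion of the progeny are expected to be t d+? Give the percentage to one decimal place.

40.4%

A map distance of 19.2 m.u. corresponds to a recombination frequency of 0.192.
The F1 is t+ d / t d+, so t d+ is a parental gamete class with expected frequency (1 − r)/2 = 0.808/2 = 0.4040.
That is 0.4040 = 40.4% of the progeny.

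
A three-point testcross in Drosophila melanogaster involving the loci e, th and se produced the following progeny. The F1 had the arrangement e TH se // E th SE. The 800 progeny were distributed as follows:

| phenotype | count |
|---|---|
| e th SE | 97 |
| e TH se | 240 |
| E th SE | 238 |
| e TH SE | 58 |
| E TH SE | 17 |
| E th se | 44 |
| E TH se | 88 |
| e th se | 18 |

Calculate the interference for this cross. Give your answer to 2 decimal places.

The two rarest classes, e th se and E TH SE, are the double crossovers. Comparing them with the parentals, only the th allele has switched, so th is the middle locus and the order is e – th – se.
e–th: (185 + 35)/800 = 0.2750; th–se: (102 + 35)/800 = 0.1713.
Expected DCO frequency = 0.2750 × 0.1713 ≈ 0.04711; observed = 35/800 ≈ 0.04375.
Coefficient of coincidence = 0.04375/0.04711 ≈ 0.93; interference = 1 − 0.93 = 0.07.

0.07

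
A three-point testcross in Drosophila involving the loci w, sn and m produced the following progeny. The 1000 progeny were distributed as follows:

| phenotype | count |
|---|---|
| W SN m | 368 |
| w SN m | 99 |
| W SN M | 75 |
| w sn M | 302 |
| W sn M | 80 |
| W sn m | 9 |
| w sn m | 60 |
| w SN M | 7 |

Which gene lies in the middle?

sn

The two most frequent reciprocal classes, W SN m and w sn M, are the parental types, so the F1 was W SN m / w sn M.
The two rarest classes, W sn m and w SN M, are the double crossovers. Comparing them with the parentals, only the sn allele has switched, so sn is the middle locus and the order is m – sn – w.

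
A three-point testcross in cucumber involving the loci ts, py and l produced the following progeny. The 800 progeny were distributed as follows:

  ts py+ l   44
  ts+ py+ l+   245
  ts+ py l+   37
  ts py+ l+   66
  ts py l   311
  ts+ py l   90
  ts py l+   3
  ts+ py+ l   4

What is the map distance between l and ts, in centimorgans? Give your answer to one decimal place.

The two most frequent reciprocal classes, ts py l and ts+ py+ l+, are the parental types, so the F1 was ts py l / ts+ py+ l+.
The two rarest classes, ts py l+ and ts+ py+ l, are the double crossovers. Comparing them with the parentals, only the l allele has switched, so l is the middle locus and the order is py – l – ts.
Crossovers in the l–ts interval produce the single-crossover classes ts+ py l and ts py+ l+ (90 + 66 = 156) plus the double crossovers (7).
RF(l–ts) = (156 + 7) / 800 = 163/800 = 0.2037 → 20.4 centimorgans.

20.4 centimorgans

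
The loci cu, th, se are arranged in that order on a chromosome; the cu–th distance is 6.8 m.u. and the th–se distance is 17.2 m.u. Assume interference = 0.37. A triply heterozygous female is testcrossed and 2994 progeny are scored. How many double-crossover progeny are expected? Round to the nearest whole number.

22

Map distances give recombination frequencies of 0.068 and 0.172 for the two intervals.
With interference 0.37 (so coincidence = 0.63), expected double-crossover frequency = 0.068 × 0.172 × 0.63 = 0.00737.
Expected number = 0.00737 × 2994 = 22.06 ≈ 22.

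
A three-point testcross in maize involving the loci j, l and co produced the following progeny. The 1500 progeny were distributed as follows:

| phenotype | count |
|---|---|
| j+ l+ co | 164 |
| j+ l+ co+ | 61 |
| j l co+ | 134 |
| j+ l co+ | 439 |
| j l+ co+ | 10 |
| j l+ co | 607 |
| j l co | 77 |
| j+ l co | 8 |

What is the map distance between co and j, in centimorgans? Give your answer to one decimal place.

21.1 centimorgans

The two most frequent reciprocal classes, j l+ co and j+ l co+, are the parental types, so the F1 was j l+ co / j+ l co+.
The two rarest classes, j l+ co+ and j+ l co, are the double crossovers. Comparing them with the parentals, only the co allele has switched, so co is the middle locus and the order is j – co – l.
Crossovers in the j–co interval produce the single-crossover classes j+ l+ co and j l co+ (164 + 134 = 298) plus the double crossovers (18).
RF(j–co) = (298 + 18) / 1500 = 316/1500 = 0.2107 → 21.1 centimorgans.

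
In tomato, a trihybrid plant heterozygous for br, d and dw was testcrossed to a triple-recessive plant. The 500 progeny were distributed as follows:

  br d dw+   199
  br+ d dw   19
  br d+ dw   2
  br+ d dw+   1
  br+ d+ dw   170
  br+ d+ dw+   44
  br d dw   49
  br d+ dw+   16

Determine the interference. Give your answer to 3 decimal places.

0.589

The two most frequent reciprocal classes, br d dw+ and br+ d+ dw, are the parental types, so the F1 was br d dw+ / br+ d+ dw.
The two rarest classes, br+ d dw+ and br d+ dw, are the double crossovers. Comparing them with the parentals, only the br allele has switched, so br is the middle locus and the order is d – br – dw.
d–br: (35 + 3)/500 = 0.0760; br–dw: (93 + 3)/500 = 0.1920.
Expected DCO frequency = 0.0760 × 0.1920 ≈ 0.01459; observed = 3/500 ≈ 0.00600.
Coefficient of coincidence = 0.00600/0.01459 ≈ 0.411; interference = 1 − 0.411 = 0.589.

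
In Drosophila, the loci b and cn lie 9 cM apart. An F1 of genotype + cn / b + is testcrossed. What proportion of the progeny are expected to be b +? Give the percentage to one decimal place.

45.5%

A map distance of 9 cM corresponds to a recombination frequency of 0.090.
The F1 is + cn / b +, so b + is a parental gamete class with expected frequency (1 − r)/2 = 0.910/2 = 0.4550.
That is 0.4550 = 45.5% of the progeny.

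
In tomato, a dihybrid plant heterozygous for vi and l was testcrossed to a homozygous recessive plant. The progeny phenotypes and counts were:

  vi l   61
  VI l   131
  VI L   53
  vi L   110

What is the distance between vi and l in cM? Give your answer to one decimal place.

The two most frequent classes, VI l (131) and vi L (110), are the parental types, so the F1 was VI l / vi L.
The recombinant classes are VI L and vi l: 53 + 61 = 114.
Recombination frequency = 114/355 = 0.3211 ≈ 32.1%, i.e. 32.1 cM.

32.1 cM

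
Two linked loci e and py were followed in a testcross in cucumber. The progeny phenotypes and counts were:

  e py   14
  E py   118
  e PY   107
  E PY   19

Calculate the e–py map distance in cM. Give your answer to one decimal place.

The two most frequent classes, E py (118) and e PY (107), are the parental types, so the F1 was E py / e PY.
The recombinant classes are E PY and e py: 19 + 14 = 33.
Recombination frequency = 33/258 = 0.1279 ≈ 12.8%, i.e. 12.8 cM.

12.8 cM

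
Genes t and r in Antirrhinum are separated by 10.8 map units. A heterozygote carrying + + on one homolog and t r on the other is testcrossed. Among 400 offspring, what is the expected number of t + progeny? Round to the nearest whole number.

22

A map distance of 10.8 map units corresponds to a recombination frequency of 0.108.
The F1 is + + / t r, so t + is a recombinant gamete class with expected frequency r/2 = 0.108/2 = 0.0540.
Expected number = 0.0540 × 400 = 21.60 ≈ 22.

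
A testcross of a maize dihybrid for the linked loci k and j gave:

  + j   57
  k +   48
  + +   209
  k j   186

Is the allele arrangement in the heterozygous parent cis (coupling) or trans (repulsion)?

cis

The two most frequent classes are + + (209) and k j (186); these are the parental (non-recombinant) types.
So the F1 carried + + on one chromosome and k j on the other — the recessive alleles are on the same chromosome (cis / coupling).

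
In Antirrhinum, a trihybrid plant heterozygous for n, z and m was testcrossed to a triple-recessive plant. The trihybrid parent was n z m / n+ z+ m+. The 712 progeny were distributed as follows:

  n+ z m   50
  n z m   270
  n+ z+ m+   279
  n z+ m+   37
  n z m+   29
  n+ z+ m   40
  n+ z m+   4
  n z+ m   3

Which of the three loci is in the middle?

The two rarest classes, n z+ m and n+ z m+, are the double crossovers. Comparing them with the parentals, only the z allele has switched, so z is the middle locus and the order is m – z – n.

z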